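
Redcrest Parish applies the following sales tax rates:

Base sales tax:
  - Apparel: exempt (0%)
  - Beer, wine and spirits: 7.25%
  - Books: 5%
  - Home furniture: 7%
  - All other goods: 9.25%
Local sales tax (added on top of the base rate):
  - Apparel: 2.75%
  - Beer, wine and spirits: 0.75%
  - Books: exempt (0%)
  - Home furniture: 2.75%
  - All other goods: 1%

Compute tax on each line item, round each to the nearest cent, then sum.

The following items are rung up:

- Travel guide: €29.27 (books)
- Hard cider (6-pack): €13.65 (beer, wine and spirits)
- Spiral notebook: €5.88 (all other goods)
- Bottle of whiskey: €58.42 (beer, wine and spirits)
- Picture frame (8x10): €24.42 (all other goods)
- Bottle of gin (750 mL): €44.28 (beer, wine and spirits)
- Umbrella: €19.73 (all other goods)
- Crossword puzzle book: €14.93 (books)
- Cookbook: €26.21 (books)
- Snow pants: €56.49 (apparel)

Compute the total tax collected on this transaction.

Travel guide €29.27: books → 5% + 0% local = 5% → €1.46
Hard cider (6-pack) €13.65: beer, wine and spirits → 7.25% + 0.75% local = 8% → €1.09
Spiral notebook €5.88: all other goods → 9.25% + 1% local = 10.25% → €0.60
Bottle of whiskey €58.42: beer, wine and spirits → 7.25% + 0.75% local = 8% → €4.67
Picture frame (8x10) €24.42: all other goods → 9.25% + 1% local = 10.25% → €2.50
Bottle of gin (750 mL) €44.28: beer, wine and spirits → 7.25% + 0.75% local = 8% → €3.54
Umbrella €19.73: all other goods → 9.25% + 1% local = 10.25% → €2.02
Crossword puzzle book €14.93: books → 5% + 0% local = 5% → €0.75
Cookbook €26.21: books → 5% + 0% local = 5% → €1.31
Snow pants €56.49: apparel → 0% + 2.75% local = 2.75% → €1.55
Total tax = €1.46 + €1.09 + €0.60 + €4.67 + €2.50 + €3.54 + €2.02 + €0.75 + €1.31 + €1.55 = €19.49

€19.49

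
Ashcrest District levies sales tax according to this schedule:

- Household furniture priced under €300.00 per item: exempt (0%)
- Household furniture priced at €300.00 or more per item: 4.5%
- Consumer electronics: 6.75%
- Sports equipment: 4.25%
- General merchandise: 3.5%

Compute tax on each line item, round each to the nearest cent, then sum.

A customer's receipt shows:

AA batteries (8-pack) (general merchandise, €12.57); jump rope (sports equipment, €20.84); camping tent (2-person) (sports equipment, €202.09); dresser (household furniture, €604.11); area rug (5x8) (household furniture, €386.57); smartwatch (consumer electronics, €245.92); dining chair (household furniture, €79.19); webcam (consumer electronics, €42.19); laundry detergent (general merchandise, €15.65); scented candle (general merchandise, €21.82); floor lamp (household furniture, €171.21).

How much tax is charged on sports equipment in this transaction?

Jump rope €20.84: sports equipment → 4.25% → €0.89
Camping tent (2-person) €202.09: sports equipment → 4.25% → €8.59
Tax on sports equipment = €0.89 + €8.59 = €9.48

€9.48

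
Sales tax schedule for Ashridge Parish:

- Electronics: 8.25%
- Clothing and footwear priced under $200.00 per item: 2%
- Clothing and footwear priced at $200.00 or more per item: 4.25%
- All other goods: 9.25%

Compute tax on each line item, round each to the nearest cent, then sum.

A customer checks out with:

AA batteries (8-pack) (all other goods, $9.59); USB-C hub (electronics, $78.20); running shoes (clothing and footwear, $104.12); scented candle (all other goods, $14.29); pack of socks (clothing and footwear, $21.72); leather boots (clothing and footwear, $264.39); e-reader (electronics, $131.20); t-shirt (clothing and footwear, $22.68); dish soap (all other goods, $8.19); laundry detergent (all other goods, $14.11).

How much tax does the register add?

$35.75

AA batteries (8-pack) $9.59: all other goods → 9.25% → $0.89
USB-C hub $78.20: electronics → 8.25% → $6.45
Running shoes $104.12: clothing and footwear, under $200.00 → 2% → $2.08
Scented candle $14.29: all other goods → 9.25% → $1.32
Pack of socks $21.72: clothing and footwear, under $200.00 → 2% → $0.43
Leather boots $264.39: clothing and footwear, $200.00 or more → 4.25% → $11.24
E-reader $131.20: electronics → 8.25% → $10.82
T-shirt $22.68: clothing and footwear, under $200.00 → 2% → $0.45
Dish soap $8.19: all other goods → 9.25% → $0.76
Laundry detergent $14.11: all other goods → 9.25% → $1.31
Total tax = $0.89 + $6.45 + $2.08 + $1.32 + $0.43 + $11.24 + $10.82 + $0.45 + $0.76 + $1.31 = $35.75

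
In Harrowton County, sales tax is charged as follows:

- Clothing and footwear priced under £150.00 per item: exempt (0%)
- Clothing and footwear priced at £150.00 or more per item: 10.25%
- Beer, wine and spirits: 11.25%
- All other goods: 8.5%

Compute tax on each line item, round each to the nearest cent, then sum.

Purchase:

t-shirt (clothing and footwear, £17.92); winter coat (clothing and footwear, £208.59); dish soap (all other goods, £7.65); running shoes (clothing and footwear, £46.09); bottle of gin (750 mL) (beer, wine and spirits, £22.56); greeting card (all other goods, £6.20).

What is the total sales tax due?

£25.10

T-shirt £17.92: clothing and footwear, under £150.00 → 0% → £0.00
Winter coat £208.59: clothing and footwear, £150.00 or more → 10.25% → £21.38
Dish soap £7.65: all other goods → 8.5% → £0.65
Running shoes £46.09: clothing and footwear, under £150.00 → 0% → £0.00
Bottle of gin (750 mL) £22.56: beer, wine and spirits → 11.25% → £2.54
Greeting card £6.20: all other goods → 8.5% → £0.53
Total tax = £21.38 + £0.65 + £2.54 + £0.53 = £25.10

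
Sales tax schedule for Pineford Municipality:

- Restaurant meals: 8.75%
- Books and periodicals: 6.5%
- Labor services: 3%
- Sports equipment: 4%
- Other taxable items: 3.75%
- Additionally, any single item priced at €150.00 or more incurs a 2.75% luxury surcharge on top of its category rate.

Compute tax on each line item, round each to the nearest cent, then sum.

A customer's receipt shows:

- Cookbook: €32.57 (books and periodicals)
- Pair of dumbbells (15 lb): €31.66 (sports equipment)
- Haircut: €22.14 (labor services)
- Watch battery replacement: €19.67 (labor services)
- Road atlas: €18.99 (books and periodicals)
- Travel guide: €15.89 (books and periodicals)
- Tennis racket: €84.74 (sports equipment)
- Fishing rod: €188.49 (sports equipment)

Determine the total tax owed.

€23.01

Cookbook €32.57: books and periodicals → 6.5% → €2.12
Pair of dumbbells (15 lb) €31.66: sports equipment → 4% → €1.27
Haircut €22.14: labor services → 3% → €0.66
Watch battery replacement €19.67: labor services → 3% → €0.59
Road atlas €18.99: books and periodicals → 6.5% → €1.23
Travel guide €15.89: books and periodicals → 6.5% → €1.03
Tennis racket €84.74: sports equipment → 4% → €3.39
Fishing rod €188.49: sports equipment → 4% + 2.75% surcharge = 6.75% → €12.72
Total tax = €2.12 + €1.27 + €0.66 + €0.59 + €1.23 + €1.03 + €3.39 + €12.72 = €23.01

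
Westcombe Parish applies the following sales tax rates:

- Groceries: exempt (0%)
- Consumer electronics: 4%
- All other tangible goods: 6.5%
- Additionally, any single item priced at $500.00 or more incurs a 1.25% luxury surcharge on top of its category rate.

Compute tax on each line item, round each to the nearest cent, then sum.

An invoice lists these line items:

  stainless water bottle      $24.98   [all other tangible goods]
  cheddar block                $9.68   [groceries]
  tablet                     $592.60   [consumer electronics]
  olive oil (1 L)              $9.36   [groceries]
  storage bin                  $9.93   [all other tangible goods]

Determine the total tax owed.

$33.38

Stainless water bottle $24.98: all other tangible goods → 6.5% → $1.62
Cheddar block $9.68: groceries → 0% → $0.00
Tablet $592.60: consumer electronics → 4% + 1.25% surcharge = 5.25% → $31.11
Olive oil (1 L) $9.36: groceries → 0% → $0.00
Storage bin $9.93: all other tangible goods → 6.5% → $0.65
Total tax = $1.62 + $31.11 + $0.65 = $33.38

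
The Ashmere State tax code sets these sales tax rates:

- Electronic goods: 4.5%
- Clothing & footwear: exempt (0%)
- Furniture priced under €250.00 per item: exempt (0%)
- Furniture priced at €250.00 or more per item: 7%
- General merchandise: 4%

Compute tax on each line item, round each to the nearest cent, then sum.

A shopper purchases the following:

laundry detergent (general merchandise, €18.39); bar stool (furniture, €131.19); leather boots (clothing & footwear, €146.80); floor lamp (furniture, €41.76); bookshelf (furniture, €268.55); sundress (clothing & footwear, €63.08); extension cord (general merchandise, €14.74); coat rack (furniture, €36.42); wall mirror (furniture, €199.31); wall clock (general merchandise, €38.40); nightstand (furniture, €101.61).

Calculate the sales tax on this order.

Laundry detergent €18.39: general merchandise → 4% → €0.74
Bar stool €131.19: furniture, under €250.00 → 0% → €0.00
Leather boots €146.80: clothing & footwear → 0% → €0.00
Floor lamp €41.76: furniture, under €250.00 → 0% → €0.00
Bookshelf €268.55: furniture, €250.00 or more → 7% → €18.80
Sundress €63.08: clothing & footwear → 0% → €0.00
Extension cord €14.74: general merchandise → 4% → €0.59
Coat rack €36.42: furniture, under €250.00 → 0% → €0.00
Wall mirror €199.31: furniture, under €250.00 → 0% → €0.00
Wall clock €38.40: general merchandise → 4% → €1.54
Nightstand €101.61: furniture, under €250.00 → 0% → €0.00
Total tax = €0.74 + €18.80 + €0.59 + €1.54 = €21.67

€21.67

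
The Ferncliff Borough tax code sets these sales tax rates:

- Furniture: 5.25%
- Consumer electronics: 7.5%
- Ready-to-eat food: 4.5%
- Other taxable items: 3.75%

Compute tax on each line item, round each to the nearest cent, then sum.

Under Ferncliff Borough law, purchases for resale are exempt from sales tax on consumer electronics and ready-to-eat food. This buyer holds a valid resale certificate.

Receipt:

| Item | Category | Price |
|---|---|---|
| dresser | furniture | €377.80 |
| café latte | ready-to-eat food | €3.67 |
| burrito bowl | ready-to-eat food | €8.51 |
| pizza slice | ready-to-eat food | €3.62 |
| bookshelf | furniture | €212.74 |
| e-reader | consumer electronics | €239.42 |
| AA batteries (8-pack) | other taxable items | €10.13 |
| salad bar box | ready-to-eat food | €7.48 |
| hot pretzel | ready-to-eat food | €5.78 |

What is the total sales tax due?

€31.38

Dresser €377.80: furniture → 5.25% → €19.83
Café latte €3.67: ready-to-eat food, buyer-exempt → 0% → €0.00
Burrito bowl €8.51: ready-to-eat food, buyer-exempt → 0% → €0.00
Pizza slice €3.62: ready-to-eat food, buyer-exempt → 0% → €0.00
Bookshelf €212.74: furniture → 5.25% → €11.17
E-reader €239.42: consumer electronics, buyer-exempt → 0% → €0.00
AA batteries (8-pack) €10.13: other taxable items → 3.75% → €0.38
Salad bar box €7.48: ready-to-eat food, buyer-exempt → 0% → €0.00
Hot pretzel €5.78: ready-to-eat food, buyer-exempt → 0% → €0.00
Total tax = €19.83 + €11.17 + €0.38 = €31.38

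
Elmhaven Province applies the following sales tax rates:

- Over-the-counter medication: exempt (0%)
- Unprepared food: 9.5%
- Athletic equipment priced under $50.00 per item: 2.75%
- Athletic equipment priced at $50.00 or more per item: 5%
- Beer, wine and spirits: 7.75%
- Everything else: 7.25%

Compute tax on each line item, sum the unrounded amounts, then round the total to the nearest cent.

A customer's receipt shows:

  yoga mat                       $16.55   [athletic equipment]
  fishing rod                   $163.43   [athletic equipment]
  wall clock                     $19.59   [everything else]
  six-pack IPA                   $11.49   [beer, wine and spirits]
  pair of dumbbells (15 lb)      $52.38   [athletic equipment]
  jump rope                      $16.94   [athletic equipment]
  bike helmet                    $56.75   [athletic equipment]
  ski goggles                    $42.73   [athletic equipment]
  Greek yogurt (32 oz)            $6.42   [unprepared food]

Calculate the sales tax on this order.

Yoga mat $16.55: athletic equipment, under $50.00 → 2.75% → $0.455125
Fishing rod $163.43: athletic equipment, $50.00 or more → 5% → $8.1715
Wall clock $19.59: everything else → 7.25% → $1.420275
Six-pack IPA $11.49: beer, wine and spirits → 7.75% → $0.890475
Pair of dumbbells (15 lb) $52.38: athletic equipment, $50.00 or more → 5% → $2.619
Jump rope $16.94: athletic equipment, under $50.00 → 2.75% → $0.46585
Bike helmet $56.75: athletic equipment, $50.00 or more → 5% → $2.8375
Ski goggles $42.73: athletic equipment, under $50.00 → 2.75% → $1.175075
Greek yogurt (32 oz) $6.42: unprepared food → 9.5% → $0.6099
Unrounded tax sum = $18.6447 → $18.64

$18.64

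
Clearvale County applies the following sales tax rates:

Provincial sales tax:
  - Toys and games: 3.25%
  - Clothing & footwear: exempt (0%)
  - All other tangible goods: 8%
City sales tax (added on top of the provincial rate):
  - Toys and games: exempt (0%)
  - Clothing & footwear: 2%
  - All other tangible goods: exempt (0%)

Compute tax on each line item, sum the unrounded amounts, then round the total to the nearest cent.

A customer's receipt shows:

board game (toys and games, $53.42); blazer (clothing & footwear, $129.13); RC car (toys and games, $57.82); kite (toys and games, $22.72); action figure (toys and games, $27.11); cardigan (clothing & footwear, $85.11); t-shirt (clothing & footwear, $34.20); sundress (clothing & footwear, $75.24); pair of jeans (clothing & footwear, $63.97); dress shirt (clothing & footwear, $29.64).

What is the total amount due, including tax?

Board game $53.42: toys and games → 3.25% + 0% city = 3.25% → $1.73615
Blazer $129.13: clothing & footwear → 0% + 2% city = 2% → $2.5826
RC car $57.82: toys and games → 3.25% + 0% city = 3.25% → $1.87915
Kite $22.72: toys and games → 3.25% + 0% city = 3.25% → $0.7384
Action figure $27.11: toys and games → 3.25% + 0% city = 3.25% → $0.881075
Cardigan $85.11: clothing & footwear → 0% + 2% city = 2% → $1.7022
T-shirt $34.20: clothing & footwear → 0% + 2% city = 2% → $0.684
Sundress $75.24: clothing & footwear → 0% + 2% city = 2% → $1.5048
Pair of jeans $63.97: clothing & footwear → 0% + 2% city = 2% → $1.2794
Dress shirt $29.64: clothing & footwear → 0% + 2% city = 2% → $0.5928
Subtotal = $578.36; unrounded tax = $13.580575 → $13.58; total due = $591.94

$591.94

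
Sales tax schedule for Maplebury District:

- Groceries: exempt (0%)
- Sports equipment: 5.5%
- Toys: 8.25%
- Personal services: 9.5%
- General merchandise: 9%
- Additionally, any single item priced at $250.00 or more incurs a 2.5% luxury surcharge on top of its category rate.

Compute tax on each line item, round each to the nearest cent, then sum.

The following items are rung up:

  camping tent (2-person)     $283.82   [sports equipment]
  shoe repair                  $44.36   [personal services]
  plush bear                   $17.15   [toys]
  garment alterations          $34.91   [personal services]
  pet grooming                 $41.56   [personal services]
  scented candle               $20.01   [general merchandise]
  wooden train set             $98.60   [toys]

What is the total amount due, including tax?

Camping tent (2-person) $283.82: sports equipment → 5.5% + 2.5% surcharge = 8% → $22.71
Shoe repair $44.36: personal services → 9.5% → $4.21
Plush bear $17.15: toys → 8.25% → $1.41
Garment alterations $34.91: personal services → 9.5% → $3.32
Pet grooming $41.56: personal services → 9.5% → $3.95
Scented candle $20.01: general merchandise → 9% → $1.80
Wooden train set $98.60: toys → 8.25% → $8.13
Subtotal = $540.41; tax = $45.53; total due = $585.94

$585.94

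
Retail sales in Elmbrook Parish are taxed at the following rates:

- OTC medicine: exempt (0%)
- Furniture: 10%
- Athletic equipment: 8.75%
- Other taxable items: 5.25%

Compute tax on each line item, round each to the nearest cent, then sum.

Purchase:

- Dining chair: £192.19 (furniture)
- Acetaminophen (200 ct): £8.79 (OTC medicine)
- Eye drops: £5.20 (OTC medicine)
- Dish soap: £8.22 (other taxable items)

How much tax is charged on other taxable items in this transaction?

£0.43

Dish soap £8.22: other taxable items → 5.25% → £0.43
Tax on other taxable items = £0.43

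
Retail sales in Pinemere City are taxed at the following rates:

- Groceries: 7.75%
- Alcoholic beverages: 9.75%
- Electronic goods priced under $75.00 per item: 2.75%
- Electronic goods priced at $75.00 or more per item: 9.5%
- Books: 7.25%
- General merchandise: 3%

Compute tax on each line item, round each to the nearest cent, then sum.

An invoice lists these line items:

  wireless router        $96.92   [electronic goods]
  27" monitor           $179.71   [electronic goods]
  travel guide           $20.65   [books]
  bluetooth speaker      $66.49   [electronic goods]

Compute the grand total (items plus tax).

Wireless router $96.92: electronic goods, $75.00 or more → 9.5% → $9.21
27" monitor $179.71: electronic goods, $75.00 or more → 9.5% → $17.07
Travel guide $20.65: books → 7.25% → $1.50
Bluetooth speaker $66.49: electronic goods, under $75.00 → 2.75% → $1.83
Subtotal = $363.77; tax = $29.61; total due = $393.38

$393.38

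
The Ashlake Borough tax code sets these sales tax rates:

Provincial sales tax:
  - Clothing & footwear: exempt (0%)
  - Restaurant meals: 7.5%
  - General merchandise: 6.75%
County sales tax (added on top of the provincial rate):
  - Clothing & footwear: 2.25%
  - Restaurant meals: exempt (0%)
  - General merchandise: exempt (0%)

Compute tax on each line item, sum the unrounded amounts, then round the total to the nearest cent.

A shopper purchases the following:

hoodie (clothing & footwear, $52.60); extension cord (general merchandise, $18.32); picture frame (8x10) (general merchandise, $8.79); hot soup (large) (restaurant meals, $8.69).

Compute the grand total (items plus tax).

$92.07

Hoodie $52.60: clothing & footwear → 0% + 2.25% county = 2.25% → $1.1835
Extension cord $18.32: general merchandise → 6.75% + 0% county = 6.75% → $1.2366
Picture frame (8x10) $8.79: general merchandise → 6.75% + 0% county = 6.75% → $0.593325
Hot soup (large) $8.69: restaurant meals → 7.5% + 0% county = 7.5% → $0.65175
Subtotal = $88.40; unrounded tax = $3.665175 → $3.67; total due = $92.07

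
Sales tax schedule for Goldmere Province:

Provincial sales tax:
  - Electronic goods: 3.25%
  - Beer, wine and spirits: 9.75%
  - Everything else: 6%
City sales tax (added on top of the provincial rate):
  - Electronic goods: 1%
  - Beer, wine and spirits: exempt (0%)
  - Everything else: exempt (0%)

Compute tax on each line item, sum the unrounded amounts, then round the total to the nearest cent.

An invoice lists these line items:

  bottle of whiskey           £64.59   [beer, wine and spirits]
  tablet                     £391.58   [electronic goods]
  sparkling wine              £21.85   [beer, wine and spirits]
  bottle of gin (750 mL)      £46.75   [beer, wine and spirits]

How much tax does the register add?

£29.63

Bottle of whiskey £64.59: beer, wine and spirits → 9.75% + 0% city = 9.75% → £6.297525
Tablet £391.58: electronic goods → 3.25% + 1% city = 4.25% → £16.64215
Sparkling wine £21.85: beer, wine and spirits → 9.75% + 0% city = 9.75% → £2.130375
Bottle of gin (750 mL) £46.75: beer, wine and spirits → 9.75% + 0% city = 9.75% → £4.558125
Unrounded tax sum = £29.628175 → £29.63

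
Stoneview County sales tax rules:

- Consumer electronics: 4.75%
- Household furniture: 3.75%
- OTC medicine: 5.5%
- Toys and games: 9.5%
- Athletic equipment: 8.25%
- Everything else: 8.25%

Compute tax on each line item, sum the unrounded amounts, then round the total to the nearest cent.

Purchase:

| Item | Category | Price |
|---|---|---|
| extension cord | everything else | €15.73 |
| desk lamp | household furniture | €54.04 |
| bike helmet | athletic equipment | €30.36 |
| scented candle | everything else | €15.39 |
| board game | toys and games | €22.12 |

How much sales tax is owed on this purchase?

Extension cord €15.73: everything else → 8.25% → €1.297725
Desk lamp €54.04: household furniture → 3.75% → €2.0265
Bike helmet €30.36: athletic equipment → 8.25% → €2.5047
Scented candle €15.39: everything else → 8.25% → €1.269675
Board game €22.12: toys and games → 9.5% → €2.1014
Unrounded tax sum = €9.20 → €9.20

€9.20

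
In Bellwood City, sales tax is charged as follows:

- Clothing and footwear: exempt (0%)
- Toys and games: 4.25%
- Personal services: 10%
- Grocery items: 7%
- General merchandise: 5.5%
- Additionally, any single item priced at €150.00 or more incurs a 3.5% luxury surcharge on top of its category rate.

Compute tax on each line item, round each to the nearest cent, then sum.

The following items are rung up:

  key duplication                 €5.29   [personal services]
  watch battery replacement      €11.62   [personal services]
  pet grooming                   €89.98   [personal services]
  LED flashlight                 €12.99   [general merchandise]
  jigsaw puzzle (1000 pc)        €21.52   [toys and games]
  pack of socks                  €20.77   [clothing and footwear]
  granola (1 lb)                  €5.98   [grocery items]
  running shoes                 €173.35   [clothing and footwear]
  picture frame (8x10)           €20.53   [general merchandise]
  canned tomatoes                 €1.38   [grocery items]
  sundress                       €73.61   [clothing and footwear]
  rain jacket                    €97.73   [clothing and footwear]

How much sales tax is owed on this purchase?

€20.03

Key duplication €5.29: personal services → 10% → €0.53
Watch battery replacement €11.62: personal services → 10% → €1.16
Pet grooming €89.98: personal services → 10% → €9.00
LED flashlight €12.99: general merchandise → 5.5% → €0.71
Jigsaw puzzle (1000 pc) €21.52: toys and games → 4.25% → €0.91
Pack of socks €20.77: clothing and footwear → 0% → €0.00
Granola (1 lb) €5.98: grocery items → 7% → €0.42
Running shoes €173.35: clothing and footwear → 0% + 3.5% surcharge = 3.5% → €6.07
Picture frame (8x10) €20.53: general merchandise → 5.5% → €1.13
Canned tomatoes €1.38: grocery items → 7% → €0.10
Sundress €73.61: clothing and footwear → 0% → €0.00
Rain jacket €97.73: clothing and footwear → 0% → €0.00
Total tax = €0.53 + €1.16 + €9.00 + €0.71 + €0.91 + €0.42 + €6.07 + €1.13 + €0.10 = €20.03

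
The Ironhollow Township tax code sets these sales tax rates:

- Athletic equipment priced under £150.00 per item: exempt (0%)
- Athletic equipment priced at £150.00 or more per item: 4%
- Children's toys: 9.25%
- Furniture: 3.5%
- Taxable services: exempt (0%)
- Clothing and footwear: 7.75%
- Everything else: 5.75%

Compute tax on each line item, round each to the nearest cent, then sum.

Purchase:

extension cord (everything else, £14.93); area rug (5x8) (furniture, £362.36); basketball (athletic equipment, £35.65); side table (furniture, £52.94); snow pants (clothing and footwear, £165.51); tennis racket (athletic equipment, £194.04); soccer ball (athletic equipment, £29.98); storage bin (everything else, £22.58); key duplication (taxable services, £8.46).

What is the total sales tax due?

Extension cord £14.93: everything else → 5.75% → £0.86
Area rug (5x8) £362.36: furniture → 3.5% → £12.68
Basketball £35.65: athletic equipment, under £150.00 → 0% → £0.00
Side table £52.94: furniture → 3.5% → £1.85
Snow pants £165.51: clothing and footwear → 7.75% → £12.83
Tennis racket £194.04: athletic equipment, £150.00 or more → 4% → £7.76
Soccer ball £29.98: athletic equipment, under £150.00 → 0% → £0.00
Storage bin £22.58: everything else → 5.75% → £1.30
Key duplication £8.46: taxable services → 0% → £0.00
Total tax = £0.86 + £12.68 + £1.85 + £12.83 + £7.76 + £1.30 = £37.28

£37.28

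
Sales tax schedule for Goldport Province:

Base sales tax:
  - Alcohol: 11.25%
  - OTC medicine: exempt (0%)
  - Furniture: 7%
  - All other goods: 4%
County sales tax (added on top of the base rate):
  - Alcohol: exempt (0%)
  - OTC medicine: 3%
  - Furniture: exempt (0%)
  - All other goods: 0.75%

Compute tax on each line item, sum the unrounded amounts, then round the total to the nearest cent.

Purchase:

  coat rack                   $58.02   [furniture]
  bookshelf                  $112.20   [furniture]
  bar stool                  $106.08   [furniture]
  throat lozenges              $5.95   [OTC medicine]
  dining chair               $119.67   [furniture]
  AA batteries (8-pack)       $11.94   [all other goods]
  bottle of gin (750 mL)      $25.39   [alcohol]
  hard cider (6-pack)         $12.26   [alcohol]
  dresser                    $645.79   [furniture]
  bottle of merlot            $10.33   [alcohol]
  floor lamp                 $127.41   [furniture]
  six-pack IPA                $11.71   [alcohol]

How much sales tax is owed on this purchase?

$89.30

Coat rack $58.02: furniture → 7% + 0% county = 7% → $4.0614
Bookshelf $112.20: furniture → 7% + 0% county = 7% → $7.854
Bar stool $106.08: furniture → 7% + 0% county = 7% → $7.4256
Throat lozenges $5.95: OTC medicine → 0% + 3% county = 3% → $0.1785
Dining chair $119.67: furniture → 7% + 0% county = 7% → $8.3769
AA batteries (8-pack) $11.94: all other goods → 4% + 0.75% county = 4.75% → $0.56715
Bottle of gin (750 mL) $25.39: alcohol → 11.25% + 0% county = 11.25% → $2.856375
Hard cider (6-pack) $12.26: alcohol → 11.25% + 0% county = 11.25% → $1.37925
Dresser $645.79: furniture → 7% + 0% county = 7% → $45.2053
Bottle of merlot $10.33: alcohol → 11.25% + 0% county = 11.25% → $1.162125
Floor lamp $127.41: furniture → 7% + 0% county = 7% → $8.9187
Six-pack IPA $11.71: alcohol → 11.25% + 0% county = 11.25% → $1.317375
Unrounded tax sum = $89.302675 → $89.30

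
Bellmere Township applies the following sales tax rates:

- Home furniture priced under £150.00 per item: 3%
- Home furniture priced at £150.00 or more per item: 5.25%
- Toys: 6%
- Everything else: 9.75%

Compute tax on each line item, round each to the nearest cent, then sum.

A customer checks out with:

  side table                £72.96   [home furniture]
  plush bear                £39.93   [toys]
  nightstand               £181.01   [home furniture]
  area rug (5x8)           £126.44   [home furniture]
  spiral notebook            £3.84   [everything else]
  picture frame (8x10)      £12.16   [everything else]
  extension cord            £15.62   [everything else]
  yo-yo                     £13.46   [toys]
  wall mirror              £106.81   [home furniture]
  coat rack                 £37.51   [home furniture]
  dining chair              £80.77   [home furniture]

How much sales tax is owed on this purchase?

£28.52

Side table £72.96: home furniture, under £150.00 → 3% → £2.19
Plush bear £39.93: toys → 6% → £2.40
Nightstand £181.01: home furniture, £150.00 or more → 5.25% → £9.50
Area rug (5x8) £126.44: home furniture, under £150.00 → 3% → £3.79
Spiral notebook £3.84: everything else → 9.75% → £0.37
Picture frame (8x10) £12.16: everything else → 9.75% → £1.19
Extension cord £15.62: everything else → 9.75% → £1.52
Yo-yo £13.46: toys → 6% → £0.81
Wall mirror £106.81: home furniture, under £150.00 → 3% → £3.20
Coat rack £37.51: home furniture, under £150.00 → 3% → £1.13
Dining chair £80.77: home furniture, under £150.00 → 3% → £2.42
Total tax = £2.19 + £2.40 + £9.50 + £3.79 + £0.37 + £1.19 + £1.52 + £0.81 + £3.20 + £1.13 + £2.42 = £28.52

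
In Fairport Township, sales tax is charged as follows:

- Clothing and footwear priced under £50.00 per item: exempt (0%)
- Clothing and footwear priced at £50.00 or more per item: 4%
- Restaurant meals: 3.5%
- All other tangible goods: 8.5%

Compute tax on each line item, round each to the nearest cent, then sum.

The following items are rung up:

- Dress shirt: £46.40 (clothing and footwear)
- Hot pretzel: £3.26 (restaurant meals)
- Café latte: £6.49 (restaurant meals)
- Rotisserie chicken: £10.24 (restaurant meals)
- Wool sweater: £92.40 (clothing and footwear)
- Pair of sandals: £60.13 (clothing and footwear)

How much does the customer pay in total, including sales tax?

£225.73

Dress shirt £46.40: clothing and footwear, under £50.00 → 0% → £0.00
Hot pretzel £3.26: restaurant meals → 3.5% → £0.11
Café latte £6.49: restaurant meals → 3.5% → £0.23
Rotisserie chicken £10.24: restaurant meals → 3.5% → £0.36
Wool sweater £92.40: clothing and footwear, £50.00 or more → 4% → £3.70
Pair of sandals £60.13: clothing and footwear, £50.00 or more → 4% → £2.41
Subtotal = £218.92; tax = £6.81; total due = £225.73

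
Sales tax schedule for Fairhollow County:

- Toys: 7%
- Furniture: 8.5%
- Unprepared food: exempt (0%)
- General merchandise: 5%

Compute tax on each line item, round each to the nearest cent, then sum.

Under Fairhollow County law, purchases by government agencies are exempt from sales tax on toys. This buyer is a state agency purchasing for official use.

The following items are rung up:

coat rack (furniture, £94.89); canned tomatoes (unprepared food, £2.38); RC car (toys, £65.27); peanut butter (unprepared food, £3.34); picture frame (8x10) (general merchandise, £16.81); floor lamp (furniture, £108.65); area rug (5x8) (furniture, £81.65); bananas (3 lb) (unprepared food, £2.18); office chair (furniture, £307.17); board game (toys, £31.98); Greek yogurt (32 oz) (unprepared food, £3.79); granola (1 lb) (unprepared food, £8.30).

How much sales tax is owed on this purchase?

Coat rack £94.89: furniture → 8.5% → £8.07
Canned tomatoes £2.38: unprepared food → 0% → £0.00
RC car £65.27: toys, buyer-exempt → 0% → £0.00
Peanut butter £3.34: unprepared food → 0% → £0.00
Picture frame (8x10) £16.81: general merchandise → 5% → £0.84
Floor lamp £108.65: furniture → 8.5% → £9.24
Area rug (5x8) £81.65: furniture → 8.5% → £6.94
Bananas (3 lb) £2.18: unprepared food → 0% → £0.00
Office chair £307.17: furniture → 8.5% → £26.11
Board game £31.98: toys, buyer-exempt → 0% → £0.00
Greek yogurt (32 oz) £3.79: unprepared food → 0% → £0.00
Granola (1 lb) £8.30: unprepared food → 0% → £0.00
Total tax = £8.07 + £0.84 + £9.24 + £6.94 + £26.11 = £51.20

£51.20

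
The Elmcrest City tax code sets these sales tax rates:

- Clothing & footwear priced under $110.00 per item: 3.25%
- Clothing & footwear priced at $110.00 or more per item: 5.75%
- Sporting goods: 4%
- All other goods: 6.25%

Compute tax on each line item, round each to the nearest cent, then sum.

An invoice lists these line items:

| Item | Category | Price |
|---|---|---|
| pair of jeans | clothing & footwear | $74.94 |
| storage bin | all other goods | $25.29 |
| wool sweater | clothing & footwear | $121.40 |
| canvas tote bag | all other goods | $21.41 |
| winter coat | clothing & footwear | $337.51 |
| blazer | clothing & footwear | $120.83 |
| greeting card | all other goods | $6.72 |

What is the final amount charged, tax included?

$747.22

Pair of jeans $74.94: clothing & footwear, under $110.00 → 3.25% → $2.44
Storage bin $25.29: all other goods → 6.25% → $1.58
Wool sweater $121.40: clothing & footwear, $110.00 or more → 5.75% → $6.98
Canvas tote bag $21.41: all other goods → 6.25% → $1.34
Winter coat $337.51: clothing & footwear, $110.00 or more → 5.75% → $19.41
Blazer $120.83: clothing & footwear, $110.00 or more → 5.75% → $6.95
Greeting card $6.72: all other goods → 6.25% → $0.42
Subtotal = $708.10; tax = $39.12; total due = $747.22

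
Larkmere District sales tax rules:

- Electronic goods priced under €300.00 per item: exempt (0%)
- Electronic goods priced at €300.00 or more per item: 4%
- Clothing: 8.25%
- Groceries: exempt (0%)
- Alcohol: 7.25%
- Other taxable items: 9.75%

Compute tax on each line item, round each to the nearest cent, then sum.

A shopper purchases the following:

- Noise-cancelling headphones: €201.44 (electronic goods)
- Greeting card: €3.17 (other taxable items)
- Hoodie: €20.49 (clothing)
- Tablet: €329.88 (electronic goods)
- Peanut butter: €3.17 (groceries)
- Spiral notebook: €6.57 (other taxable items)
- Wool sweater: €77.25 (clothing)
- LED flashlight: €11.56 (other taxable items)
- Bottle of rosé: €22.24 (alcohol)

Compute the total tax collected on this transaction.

€24.95

Noise-cancelling headphones €201.44: electronic goods, under €300.00 → 0% → €0.00
Greeting card €3.17: other taxable items → 9.75% → €0.31
Hoodie €20.49: clothing → 8.25% → €1.69
Tablet €329.88: electronic goods, €300.00 or more → 4% → €13.20
Peanut butter €3.17: groceries → 0% → €0.00
Spiral notebook €6.57: other taxable items → 9.75% → €0.64
Wool sweater €77.25: clothing → 8.25% → €6.37
LED flashlight €11.56: other taxable items → 9.75% → €1.13
Bottle of rosé €22.24: alcohol → 7.25% → €1.61
Total tax = €0.31 + €1.69 + €13.20 + €0.64 + €6.37 + €1.13 + €1.61 = €24.95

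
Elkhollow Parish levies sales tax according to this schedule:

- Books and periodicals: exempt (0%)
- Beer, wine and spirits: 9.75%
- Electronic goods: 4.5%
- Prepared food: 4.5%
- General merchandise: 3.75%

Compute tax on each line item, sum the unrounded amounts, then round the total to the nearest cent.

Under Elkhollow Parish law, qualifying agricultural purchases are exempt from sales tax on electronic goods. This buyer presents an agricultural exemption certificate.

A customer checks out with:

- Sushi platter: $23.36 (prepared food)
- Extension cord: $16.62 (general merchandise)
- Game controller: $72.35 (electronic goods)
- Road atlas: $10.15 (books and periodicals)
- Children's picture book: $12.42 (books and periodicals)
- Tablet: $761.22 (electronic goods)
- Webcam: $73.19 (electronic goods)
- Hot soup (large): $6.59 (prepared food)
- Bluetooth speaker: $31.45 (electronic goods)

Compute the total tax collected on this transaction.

$1.97

Sushi platter $23.36: prepared food → 4.5% → $1.0512
Extension cord $16.62: general merchandise → 3.75% → $0.62325
Game controller $72.35: electronic goods, buyer-exempt → 0% → $0.00
Road atlas $10.15: books and periodicals → 0% → $0.00
Children's picture book $12.42: books and periodicals → 0% → $0.00
Tablet $761.22: electronic goods, buyer-exempt → 0% → $0.00
Webcam $73.19: electronic goods, buyer-exempt → 0% → $0.00
Hot soup (large) $6.59: prepared food → 4.5% → $0.29655
Bluetooth speaker $31.45: electronic goods, buyer-exempt → 0% → $0.00
Unrounded tax sum = $1.971 → $1.97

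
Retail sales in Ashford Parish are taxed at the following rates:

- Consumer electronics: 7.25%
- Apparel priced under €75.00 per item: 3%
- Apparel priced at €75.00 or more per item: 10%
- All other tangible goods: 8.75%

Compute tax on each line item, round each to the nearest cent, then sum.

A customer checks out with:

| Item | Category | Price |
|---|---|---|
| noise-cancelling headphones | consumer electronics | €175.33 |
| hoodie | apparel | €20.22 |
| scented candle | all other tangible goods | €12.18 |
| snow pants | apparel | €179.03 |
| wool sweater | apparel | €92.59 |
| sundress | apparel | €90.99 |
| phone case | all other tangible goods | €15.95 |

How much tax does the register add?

€52.05

Noise-cancelling headphones €175.33: consumer electronics → 7.25% → €12.71
Hoodie €20.22: apparel, under €75.00 → 3% → €0.61
Scented candle €12.18: all other tangible goods → 8.75% → €1.07
Snow pants €179.03: apparel, €75.00 or more → 10% → €17.90
Wool sweater €92.59: apparel, €75.00 or more → 10% → €9.26
Sundress €90.99: apparel, €75.00 or more → 10% → €9.10
Phone case €15.95: all other tangible goods → 8.75% → €1.40
Total tax = €12.71 + €0.61 + €1.07 + €17.90 + €9.26 + €9.10 + €1.40 = €52.05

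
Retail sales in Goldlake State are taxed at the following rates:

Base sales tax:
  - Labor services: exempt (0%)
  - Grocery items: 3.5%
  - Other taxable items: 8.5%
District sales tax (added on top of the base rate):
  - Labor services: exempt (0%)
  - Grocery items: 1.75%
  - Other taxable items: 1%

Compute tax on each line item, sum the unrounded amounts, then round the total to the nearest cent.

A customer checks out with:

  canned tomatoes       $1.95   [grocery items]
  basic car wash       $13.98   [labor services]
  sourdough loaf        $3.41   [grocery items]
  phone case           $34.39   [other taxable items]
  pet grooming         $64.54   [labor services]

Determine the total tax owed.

Canned tomatoes $1.95: grocery items → 3.5% + 1.75% district = 5.25% → $0.102375
Basic car wash $13.98: labor services → 0% + 0% district = 0% → $0.00
Sourdough loaf $3.41: grocery items → 3.5% + 1.75% district = 5.25% → $0.179025
Phone case $34.39: other taxable items → 8.5% + 1% district = 9.5% → $3.26705
Pet grooming $64.54: labor services → 0% + 0% district = 0% → $0.00
Unrounded tax sum = $3.54845 → $3.55

$3.55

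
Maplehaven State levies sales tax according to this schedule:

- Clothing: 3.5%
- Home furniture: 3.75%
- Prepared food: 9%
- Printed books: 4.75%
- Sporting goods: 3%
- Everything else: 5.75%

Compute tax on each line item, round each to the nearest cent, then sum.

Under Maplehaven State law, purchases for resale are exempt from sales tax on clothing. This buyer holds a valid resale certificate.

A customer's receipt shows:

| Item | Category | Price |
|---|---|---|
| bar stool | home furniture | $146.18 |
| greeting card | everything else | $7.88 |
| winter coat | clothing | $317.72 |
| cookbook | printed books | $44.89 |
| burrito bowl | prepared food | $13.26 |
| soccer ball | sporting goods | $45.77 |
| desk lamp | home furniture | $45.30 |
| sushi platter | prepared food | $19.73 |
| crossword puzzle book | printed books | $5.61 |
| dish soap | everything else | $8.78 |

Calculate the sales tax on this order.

Bar stool $146.18: home furniture → 3.75% → $5.48
Greeting card $7.88: everything else → 5.75% → $0.45
Winter coat $317.72: clothing, buyer-exempt → 0% → $0.00
Cookbook $44.89: printed books → 4.75% → $2.13
Burrito bowl $13.26: prepared food → 9% → $1.19
Soccer ball $45.77: sporting goods → 3% → $1.37
Desk lamp $45.30: home furniture → 3.75% → $1.70
Sushi platter $19.73: prepared food → 9% → $1.78
Crossword puzzle book $5.61: printed books → 4.75% → $0.27
Dish soap $8.78: everything else → 5.75% → $0.50
Total tax = $5.48 + $0.45 + $2.13 + $1.19 + $1.37 + $1.70 + $1.78 + $0.27 + $0.50 = $14.87

$14.87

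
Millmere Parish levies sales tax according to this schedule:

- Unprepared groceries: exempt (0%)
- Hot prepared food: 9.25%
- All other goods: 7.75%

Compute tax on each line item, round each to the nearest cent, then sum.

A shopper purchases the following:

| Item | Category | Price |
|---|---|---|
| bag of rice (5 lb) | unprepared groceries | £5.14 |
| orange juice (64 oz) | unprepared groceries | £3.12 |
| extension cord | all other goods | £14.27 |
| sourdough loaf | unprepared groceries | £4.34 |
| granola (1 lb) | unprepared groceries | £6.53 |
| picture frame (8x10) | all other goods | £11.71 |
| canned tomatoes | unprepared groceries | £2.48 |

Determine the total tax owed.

Bag of rice (5 lb) £5.14: unprepared groceries → 0% → £0.00
Orange juice (64 oz) £3.12: unprepared groceries → 0% → £0.00
Extension cord £14.27: all other goods → 7.75% → £1.11
Sourdough loaf £4.34: unprepared groceries → 0% → £0.00
Granola (1 lb) £6.53: unprepared groceries → 0% → £0.00
Picture frame (8x10) £11.71: all other goods → 7.75% → £0.91
Canned tomatoes £2.48: unprepared groceries → 0% → £0.00
Total tax = £1.11 + £0.91 = £2.02

£2.02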